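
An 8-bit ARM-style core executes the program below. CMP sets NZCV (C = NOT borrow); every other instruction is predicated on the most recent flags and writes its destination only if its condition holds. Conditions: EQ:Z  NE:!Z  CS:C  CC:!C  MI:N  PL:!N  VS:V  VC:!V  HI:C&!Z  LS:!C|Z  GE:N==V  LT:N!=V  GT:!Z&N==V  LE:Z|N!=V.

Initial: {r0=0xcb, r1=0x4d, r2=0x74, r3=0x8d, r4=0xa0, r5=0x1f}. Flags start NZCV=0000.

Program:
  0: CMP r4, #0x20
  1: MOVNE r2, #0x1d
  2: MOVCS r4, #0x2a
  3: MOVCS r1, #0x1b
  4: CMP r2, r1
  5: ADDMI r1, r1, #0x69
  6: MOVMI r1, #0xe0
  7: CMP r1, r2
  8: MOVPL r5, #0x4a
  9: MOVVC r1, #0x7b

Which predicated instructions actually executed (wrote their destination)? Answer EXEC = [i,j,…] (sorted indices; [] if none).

0: ✓ CMP  NZCV=1010
1: ✓ MOVNE  r2←0x1d
2: ✓ MOVCS  r4←0x2a
3: ✓ MOVCS  r1←0x1b
4: ✓ CMP  NZCV=0010
5: · ADDMI
6: · MOVMI
7: ✓ CMP  NZCV=1000
8: · MOVPL
9: ✓ MOVVC  r1←0x7b

EXEC = [1,2,3,9]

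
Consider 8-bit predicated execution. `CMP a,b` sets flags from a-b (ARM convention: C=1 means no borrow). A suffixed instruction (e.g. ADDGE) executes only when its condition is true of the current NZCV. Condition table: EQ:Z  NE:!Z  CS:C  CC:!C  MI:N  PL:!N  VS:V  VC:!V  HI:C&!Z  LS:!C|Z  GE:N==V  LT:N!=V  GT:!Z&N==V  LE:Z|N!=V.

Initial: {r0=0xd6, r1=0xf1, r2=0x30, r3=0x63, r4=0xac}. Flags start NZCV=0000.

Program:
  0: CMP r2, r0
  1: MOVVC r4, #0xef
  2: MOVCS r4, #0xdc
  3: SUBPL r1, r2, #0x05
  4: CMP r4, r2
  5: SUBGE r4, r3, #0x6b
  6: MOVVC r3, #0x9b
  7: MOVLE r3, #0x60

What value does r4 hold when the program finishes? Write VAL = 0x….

VAL = 0xef

0: ✓ CMP  NZCV=0000
1: ✓ MOVVC  r4←0xef
2: · MOVCS
3: ✓ SUBPL  r1←0x2b
4: ✓ CMP  NZCV=1010
5: · SUBGE
6: ✓ MOVVC  r3←0x9b
7: ✓ MOVLE  r3←0x60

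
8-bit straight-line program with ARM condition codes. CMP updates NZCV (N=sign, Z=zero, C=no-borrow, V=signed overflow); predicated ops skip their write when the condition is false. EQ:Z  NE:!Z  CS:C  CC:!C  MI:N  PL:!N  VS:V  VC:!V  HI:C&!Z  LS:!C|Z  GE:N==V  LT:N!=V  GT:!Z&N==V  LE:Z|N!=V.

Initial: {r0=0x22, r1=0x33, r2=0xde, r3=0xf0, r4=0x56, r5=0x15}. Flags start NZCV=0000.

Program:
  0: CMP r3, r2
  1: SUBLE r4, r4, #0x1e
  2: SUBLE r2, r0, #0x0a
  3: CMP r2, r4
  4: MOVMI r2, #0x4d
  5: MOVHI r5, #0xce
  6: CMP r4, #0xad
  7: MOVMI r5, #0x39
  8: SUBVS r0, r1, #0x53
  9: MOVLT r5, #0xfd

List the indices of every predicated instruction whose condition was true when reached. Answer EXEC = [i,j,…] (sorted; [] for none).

EXEC = [4,5,7,8]

0: ✓ CMP  NZCV=0010
1: · SUBLE
2: · SUBLE
3: ✓ CMP  NZCV=1010
4: ✓ MOVMI  r2←0x4d
5: ✓ MOVHI  r5←0xce
6: ✓ CMP  NZCV=1001
7: ✓ MOVMI  r5←0x39
8: ✓ SUBVS  r0←0xe0
9: · MOVLT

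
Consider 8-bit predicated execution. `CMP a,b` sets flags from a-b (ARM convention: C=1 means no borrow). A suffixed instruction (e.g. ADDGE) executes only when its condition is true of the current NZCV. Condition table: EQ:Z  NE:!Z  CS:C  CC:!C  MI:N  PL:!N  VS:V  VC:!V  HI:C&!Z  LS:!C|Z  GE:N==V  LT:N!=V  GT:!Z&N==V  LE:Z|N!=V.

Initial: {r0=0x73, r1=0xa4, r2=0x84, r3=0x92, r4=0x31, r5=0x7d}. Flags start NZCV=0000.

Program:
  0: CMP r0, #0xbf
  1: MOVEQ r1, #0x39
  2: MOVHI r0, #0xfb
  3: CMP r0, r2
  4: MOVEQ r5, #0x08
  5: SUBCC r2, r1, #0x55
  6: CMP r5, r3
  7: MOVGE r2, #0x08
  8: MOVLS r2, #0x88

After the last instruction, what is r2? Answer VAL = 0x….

0: ✓ CMP  NZCV=1001
1: · MOVEQ
2: · MOVHI
3: ✓ CMP  NZCV=1001
4: · MOVEQ
5: ✓ SUBCC  r2←0x4f
6: ✓ CMP  NZCV=1001
7: ✓ MOVGE  r2←0x08
8: ✓ MOVLS  r2←0x88

VAL = 0x88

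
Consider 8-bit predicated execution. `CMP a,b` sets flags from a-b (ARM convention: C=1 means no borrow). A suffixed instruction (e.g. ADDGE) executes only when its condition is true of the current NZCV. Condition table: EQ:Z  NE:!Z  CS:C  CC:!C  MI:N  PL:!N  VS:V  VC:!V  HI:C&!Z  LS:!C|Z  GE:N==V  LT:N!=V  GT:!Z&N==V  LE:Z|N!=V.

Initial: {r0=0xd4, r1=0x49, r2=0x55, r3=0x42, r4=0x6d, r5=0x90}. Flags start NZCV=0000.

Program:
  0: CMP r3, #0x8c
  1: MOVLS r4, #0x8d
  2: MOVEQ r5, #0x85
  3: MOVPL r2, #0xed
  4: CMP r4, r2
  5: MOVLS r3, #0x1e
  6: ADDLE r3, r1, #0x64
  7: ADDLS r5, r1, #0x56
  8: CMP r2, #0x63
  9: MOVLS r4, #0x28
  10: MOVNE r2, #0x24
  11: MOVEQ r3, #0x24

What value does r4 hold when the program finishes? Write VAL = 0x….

VAL = 0x28

[0] flags=1001 → (cmp)
[1] flags=1001 LS?T → r4=0x8d
[2] flags=1001 EQ?F → skip
[3] flags=1001 PL?F → skip
[4] flags=0011 → (cmp)
[5] flags=0011 LS?F → skip
[6] flags=0011 LE?T → r3=0xad
[7] flags=0011 LS?F → skip
[8] flags=1000 → (cmp)
[9] flags=1000 LS?T → r4=0x28
[10] flags=1000 NE?T → r2=0x24
[11] flags=1000 EQ?F → skip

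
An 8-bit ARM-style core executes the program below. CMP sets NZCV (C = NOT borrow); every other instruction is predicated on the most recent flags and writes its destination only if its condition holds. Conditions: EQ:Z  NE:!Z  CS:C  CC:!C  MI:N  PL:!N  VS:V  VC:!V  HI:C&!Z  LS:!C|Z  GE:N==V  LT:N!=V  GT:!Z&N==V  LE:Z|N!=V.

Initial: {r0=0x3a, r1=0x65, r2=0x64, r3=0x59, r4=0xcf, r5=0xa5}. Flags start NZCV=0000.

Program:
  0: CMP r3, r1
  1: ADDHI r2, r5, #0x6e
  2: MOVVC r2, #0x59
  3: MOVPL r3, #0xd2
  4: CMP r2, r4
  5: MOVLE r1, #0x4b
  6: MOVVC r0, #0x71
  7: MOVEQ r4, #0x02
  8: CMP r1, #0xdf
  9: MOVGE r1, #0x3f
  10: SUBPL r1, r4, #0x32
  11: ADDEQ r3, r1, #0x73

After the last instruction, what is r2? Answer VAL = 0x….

0: ✓ CMP  NZCV=1000
1: · ADDHI
2: ✓ MOVVC  r2←0x59
3: · MOVPL
4: ✓ CMP  NZCV=1001
5: · MOVLE
6: · MOVVC
7: · MOVEQ
8: ✓ CMP  NZCV=1001
9: ✓ MOVGE  r1←0x3f
10: · SUBPL
11: · ADDEQ

VAL = 0x59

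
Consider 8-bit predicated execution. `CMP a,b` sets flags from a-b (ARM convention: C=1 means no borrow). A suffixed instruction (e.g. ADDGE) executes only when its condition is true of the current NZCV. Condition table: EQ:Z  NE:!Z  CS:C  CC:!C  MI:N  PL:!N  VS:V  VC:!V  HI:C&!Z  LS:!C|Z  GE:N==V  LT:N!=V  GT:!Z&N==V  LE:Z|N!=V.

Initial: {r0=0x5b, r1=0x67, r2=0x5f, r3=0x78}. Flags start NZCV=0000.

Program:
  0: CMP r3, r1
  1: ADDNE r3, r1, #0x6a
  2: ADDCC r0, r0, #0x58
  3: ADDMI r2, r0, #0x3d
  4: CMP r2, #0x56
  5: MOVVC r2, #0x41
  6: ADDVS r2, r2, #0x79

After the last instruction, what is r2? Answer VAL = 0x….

[0] flags=0010 → (cmp)
[1] flags=0010 NE?T → r3=0xd1
[2] flags=0010 CC?F → skip
[3] flags=0010 MI?F → skip
[4] flags=0010 → (cmp)
[5] flags=0010 VC?T → r2=0x41
[6] flags=0010 VS?F → skip

VAL = 0x41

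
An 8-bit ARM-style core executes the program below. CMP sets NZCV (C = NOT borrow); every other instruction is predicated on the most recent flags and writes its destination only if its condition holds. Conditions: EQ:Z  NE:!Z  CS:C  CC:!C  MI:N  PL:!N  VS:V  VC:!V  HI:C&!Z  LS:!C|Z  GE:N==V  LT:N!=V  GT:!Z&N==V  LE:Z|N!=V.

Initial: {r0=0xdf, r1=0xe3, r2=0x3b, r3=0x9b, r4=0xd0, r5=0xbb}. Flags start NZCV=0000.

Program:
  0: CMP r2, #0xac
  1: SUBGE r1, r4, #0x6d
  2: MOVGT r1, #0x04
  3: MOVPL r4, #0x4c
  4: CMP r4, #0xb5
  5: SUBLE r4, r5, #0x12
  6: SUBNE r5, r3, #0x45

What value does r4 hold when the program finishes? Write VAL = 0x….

0: ✓ CMP  NZCV=1001
1: ✓ SUBGE  r1←0x63
2: ✓ MOVGT  r1←0x04
3: · MOVPL
4: ✓ CMP  NZCV=0010
5: · SUBLE
6: ✓ SUBNE  r5←0x56

VAL = 0xd0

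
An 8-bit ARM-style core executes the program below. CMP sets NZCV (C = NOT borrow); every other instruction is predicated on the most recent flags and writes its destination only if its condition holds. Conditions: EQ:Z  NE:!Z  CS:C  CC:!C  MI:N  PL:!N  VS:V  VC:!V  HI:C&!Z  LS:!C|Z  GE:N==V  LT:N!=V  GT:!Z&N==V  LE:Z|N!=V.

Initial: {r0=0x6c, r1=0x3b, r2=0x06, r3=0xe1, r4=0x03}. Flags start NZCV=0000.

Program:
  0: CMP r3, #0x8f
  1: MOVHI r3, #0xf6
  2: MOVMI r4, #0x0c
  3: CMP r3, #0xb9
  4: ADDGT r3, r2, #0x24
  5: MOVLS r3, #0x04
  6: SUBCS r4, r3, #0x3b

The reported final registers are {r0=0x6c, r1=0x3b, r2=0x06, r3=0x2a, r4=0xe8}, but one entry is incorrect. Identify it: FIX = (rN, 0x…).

[0] flags=0010 → (cmp)
[1] flags=0010 HI?T → r3=0xf6
[2] flags=0010 MI?F → skip
[3] flags=0010 → (cmp)
[4] flags=0010 GT?T → r3=0x2a
[5] flags=0010 LS?F → skip
[6] flags=0010 CS?T → r4=0xef

FIX = (r4, 0xef)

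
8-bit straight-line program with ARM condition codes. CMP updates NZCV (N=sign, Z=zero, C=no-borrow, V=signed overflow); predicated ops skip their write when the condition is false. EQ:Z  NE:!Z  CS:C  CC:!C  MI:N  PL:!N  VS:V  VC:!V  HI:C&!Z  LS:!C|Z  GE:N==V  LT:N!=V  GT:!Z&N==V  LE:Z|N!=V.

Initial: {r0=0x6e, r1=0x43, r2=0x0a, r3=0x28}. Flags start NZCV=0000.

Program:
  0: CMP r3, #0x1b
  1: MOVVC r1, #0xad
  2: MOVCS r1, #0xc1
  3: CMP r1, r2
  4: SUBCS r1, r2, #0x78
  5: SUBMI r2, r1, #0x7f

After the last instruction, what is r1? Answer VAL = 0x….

0: ✓ CMP  NZCV=0010
1: ✓ MOVVC  r1←0xad
2: ✓ MOVCS  r1←0xc1
3: ✓ CMP  NZCV=1010
4: ✓ SUBCS  r1←0x92
5: ✓ SUBMI  r2←0x13

VAL = 0x92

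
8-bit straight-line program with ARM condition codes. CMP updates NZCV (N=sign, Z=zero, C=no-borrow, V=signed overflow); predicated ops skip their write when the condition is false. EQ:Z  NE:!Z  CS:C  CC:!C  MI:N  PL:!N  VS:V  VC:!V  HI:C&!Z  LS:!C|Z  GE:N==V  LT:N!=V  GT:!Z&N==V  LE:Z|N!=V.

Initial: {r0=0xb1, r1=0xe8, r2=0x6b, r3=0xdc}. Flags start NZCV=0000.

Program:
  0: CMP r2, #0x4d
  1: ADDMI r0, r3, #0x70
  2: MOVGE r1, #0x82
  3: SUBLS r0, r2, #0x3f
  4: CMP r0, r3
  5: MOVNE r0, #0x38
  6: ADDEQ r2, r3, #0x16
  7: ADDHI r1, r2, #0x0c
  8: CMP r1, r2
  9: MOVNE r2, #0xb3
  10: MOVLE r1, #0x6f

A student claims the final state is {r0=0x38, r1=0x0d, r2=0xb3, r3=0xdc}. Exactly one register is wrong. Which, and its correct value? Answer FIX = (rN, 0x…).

[0] flags=0010 → (cmp)
[1] flags=0010 MI?F → skip
[2] flags=0010 GE?T → r1=0x82
[3] flags=0010 LS?F → skip
[4] flags=1000 → (cmp)
[5] flags=1000 NE?T → r0=0x38
[6] flags=1000 EQ?F → skip
[7] flags=1000 HI?F → skip
[8] flags=0011 → (cmp)
[9] flags=0011 NE?T → r2=0xb3
[10] flags=0011 LE?T → r1=0x6f

FIX = (r1, 0x6f)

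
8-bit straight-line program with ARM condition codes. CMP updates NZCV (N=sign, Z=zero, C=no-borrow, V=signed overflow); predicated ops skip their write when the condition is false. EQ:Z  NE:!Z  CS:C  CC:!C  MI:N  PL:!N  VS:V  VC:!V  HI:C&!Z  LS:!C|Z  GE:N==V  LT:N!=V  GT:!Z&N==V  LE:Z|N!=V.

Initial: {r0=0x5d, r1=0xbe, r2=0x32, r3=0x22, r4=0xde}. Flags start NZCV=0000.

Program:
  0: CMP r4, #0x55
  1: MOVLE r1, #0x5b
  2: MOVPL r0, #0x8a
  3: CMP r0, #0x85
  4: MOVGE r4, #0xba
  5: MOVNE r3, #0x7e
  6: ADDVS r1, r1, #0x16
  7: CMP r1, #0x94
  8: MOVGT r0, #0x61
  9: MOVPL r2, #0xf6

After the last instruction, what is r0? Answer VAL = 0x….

0: ✓ CMP  NZCV=1010
1: ✓ MOVLE  r1←0x5b
2: · MOVPL
3: ✓ CMP  NZCV=1001
4: ✓ MOVGE  r4←0xba
5: ✓ MOVNE  r3←0x7e
6: ✓ ADDVS  r1←0x71
7: ✓ CMP  NZCV=1001
8: ✓ MOVGT  r0←0x61
9: · MOVPL

VAL = 0x61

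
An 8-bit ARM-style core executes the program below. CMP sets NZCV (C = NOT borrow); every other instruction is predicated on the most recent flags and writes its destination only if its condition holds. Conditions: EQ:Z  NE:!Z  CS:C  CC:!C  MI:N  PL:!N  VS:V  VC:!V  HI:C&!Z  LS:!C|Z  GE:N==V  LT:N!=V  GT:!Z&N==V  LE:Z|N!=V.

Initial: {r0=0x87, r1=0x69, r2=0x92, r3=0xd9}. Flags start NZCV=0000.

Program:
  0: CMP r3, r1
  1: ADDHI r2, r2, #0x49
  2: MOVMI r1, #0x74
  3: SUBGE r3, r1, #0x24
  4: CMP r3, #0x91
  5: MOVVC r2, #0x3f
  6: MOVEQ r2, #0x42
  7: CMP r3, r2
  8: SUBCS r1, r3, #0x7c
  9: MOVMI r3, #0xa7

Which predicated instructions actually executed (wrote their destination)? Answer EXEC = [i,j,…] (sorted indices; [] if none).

[0] flags=0011 → (cmp)
[1] flags=0011 HI?T → r2=0xdb
[2] flags=0011 MI?F → skip
[3] flags=0011 GE?F → skip
[4] flags=0010 → (cmp)
[5] flags=0010 VC?T → r2=0x3f
[6] flags=0010 EQ?F → skip
[7] flags=1010 → (cmp)
[8] flags=1010 CS?T → r1=0x5d
[9] flags=1010 MI?T → r3=0xa7

EXEC = [1,5,8,9]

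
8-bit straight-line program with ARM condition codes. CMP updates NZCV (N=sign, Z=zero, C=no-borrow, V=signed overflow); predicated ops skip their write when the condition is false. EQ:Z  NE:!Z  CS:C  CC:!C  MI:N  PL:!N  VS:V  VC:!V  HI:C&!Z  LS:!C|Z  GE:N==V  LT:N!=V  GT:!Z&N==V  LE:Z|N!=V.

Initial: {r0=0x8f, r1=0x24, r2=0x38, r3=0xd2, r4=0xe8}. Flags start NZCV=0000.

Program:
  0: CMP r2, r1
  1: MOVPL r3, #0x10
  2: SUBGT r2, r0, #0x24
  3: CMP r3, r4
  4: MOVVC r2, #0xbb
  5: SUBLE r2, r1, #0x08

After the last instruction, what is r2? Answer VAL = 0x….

VAL = 0xbb

0: ✓ CMP  NZCV=0010
1: ✓ MOVPL  r3←0x10
2: ✓ SUBGT  r2←0x6b
3: ✓ CMP  NZCV=0000
4: ✓ MOVVC  r2←0xbb
5: · SUBLE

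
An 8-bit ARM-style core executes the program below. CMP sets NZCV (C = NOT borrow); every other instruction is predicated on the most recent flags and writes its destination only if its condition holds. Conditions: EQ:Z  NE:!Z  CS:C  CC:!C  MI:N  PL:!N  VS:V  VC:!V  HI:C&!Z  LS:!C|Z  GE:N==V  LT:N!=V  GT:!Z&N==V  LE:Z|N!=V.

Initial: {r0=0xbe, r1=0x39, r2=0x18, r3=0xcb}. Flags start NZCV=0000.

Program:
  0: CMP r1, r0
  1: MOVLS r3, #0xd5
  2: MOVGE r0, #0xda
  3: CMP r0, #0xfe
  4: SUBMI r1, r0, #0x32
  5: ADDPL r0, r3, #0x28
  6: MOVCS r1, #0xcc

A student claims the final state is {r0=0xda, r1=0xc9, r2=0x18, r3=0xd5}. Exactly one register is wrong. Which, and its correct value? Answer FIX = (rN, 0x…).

FIX = (r1, 0xa8)

0: ✓ CMP  NZCV=0000
1: ✓ MOVLS  r3←0xd5
2: ✓ MOVGE  r0←0xda
3: ✓ CMP  NZCV=1000
4: ✓ SUBMI  r1←0xa8
5: · ADDPL
6: · MOVCS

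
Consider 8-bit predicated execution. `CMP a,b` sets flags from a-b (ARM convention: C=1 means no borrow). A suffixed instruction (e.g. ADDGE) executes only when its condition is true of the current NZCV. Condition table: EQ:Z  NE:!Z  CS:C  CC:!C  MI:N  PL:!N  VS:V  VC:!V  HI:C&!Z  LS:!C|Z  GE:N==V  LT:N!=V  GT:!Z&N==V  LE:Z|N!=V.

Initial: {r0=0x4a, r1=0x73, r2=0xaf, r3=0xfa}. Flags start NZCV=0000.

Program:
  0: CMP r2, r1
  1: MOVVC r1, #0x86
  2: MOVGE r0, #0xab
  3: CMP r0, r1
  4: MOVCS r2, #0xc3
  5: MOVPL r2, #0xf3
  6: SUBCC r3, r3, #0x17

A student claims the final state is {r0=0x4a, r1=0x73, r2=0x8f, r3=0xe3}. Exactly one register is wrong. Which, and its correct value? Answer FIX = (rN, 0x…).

0: ✓ CMP  NZCV=0011
1: · MOVVC
2: · MOVGE
3: ✓ CMP  NZCV=1000
4: · MOVCS
5: · MOVPL
6: ✓ SUBCC  r3←0xe3

FIX = (r2, 0xaf)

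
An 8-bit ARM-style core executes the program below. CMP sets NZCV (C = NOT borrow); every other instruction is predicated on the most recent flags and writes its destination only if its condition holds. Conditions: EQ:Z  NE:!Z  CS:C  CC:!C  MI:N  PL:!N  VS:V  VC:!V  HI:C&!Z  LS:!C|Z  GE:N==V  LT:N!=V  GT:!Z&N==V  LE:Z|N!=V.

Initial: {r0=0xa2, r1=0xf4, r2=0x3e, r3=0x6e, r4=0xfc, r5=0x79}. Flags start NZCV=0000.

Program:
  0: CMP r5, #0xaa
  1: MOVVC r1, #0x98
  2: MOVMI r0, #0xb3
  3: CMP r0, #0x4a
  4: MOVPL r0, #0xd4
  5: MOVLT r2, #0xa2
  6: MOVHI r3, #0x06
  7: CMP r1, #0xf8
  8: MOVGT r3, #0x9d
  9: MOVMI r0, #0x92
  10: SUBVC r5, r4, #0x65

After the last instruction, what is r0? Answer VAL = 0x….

VAL = 0x92

[0] flags=1001 → (cmp)
[1] flags=1001 VC?F → skip
[2] flags=1001 MI?T → r0=0xb3
[3] flags=0011 → (cmp)
[4] flags=0011 PL?T → r0=0xd4
[5] flags=0011 LT?T → r2=0xa2
[6] flags=0011 HI?T → r3=0x06
[7] flags=1000 → (cmp)
[8] flags=1000 GT?F → skip
[9] flags=1000 MI?T → r0=0x92
[10] flags=1000 VC?T → r5=0x97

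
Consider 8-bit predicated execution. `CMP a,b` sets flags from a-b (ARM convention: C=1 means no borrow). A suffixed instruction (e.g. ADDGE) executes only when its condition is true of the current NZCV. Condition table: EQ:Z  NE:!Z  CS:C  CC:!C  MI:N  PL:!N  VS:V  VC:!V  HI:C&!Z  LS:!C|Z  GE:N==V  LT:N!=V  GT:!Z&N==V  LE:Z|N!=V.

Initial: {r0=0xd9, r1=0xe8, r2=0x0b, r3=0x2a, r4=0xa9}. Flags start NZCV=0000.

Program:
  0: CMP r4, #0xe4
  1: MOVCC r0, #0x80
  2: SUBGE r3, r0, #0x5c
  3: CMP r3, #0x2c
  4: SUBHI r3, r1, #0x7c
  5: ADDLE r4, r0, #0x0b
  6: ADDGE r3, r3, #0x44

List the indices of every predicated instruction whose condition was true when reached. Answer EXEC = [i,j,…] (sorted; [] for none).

[0] flags=1000 → (cmp)
[1] flags=1000 CC?T → r0=0x80
[2] flags=1000 GE?F → skip
[3] flags=1000 → (cmp)
[4] flags=1000 HI?F → skip
[5] flags=1000 LE?T → r4=0x8b
[6] flags=1000 GE?F → skip

EXEC = [1,5]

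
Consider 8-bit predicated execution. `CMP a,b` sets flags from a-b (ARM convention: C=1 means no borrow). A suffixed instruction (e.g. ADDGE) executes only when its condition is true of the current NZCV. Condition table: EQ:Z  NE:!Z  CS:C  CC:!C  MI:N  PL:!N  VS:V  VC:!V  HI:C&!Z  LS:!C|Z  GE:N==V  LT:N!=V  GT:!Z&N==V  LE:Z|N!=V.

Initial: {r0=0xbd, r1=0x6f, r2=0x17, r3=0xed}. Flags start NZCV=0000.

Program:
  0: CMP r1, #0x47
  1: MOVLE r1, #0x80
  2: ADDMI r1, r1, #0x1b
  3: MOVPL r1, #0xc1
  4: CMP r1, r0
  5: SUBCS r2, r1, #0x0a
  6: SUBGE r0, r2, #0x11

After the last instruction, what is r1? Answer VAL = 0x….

[0] flags=0010 → (cmp)
[1] flags=0010 LE?F → skip
[2] flags=0010 MI?F → skip
[3] flags=0010 PL?T → r1=0xc1
[4] flags=0010 → (cmp)
[5] flags=0010 CS?T → r2=0xb7
[6] flags=0010 GE?T → r0=0xa6

VAL = 0xc1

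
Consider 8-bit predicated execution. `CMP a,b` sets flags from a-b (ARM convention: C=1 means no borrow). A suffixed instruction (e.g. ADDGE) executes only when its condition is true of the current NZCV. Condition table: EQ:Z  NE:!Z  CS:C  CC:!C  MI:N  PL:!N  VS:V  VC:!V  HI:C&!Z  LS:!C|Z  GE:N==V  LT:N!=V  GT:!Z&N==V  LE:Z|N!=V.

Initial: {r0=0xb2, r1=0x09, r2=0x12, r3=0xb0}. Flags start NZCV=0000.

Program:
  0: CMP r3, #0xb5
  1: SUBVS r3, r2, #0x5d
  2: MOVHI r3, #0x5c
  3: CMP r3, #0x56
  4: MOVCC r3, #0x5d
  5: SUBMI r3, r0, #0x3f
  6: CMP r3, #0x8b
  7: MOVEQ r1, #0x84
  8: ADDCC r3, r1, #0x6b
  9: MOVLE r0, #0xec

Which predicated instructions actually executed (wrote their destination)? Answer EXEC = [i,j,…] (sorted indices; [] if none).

EXEC = []

[0] flags=1000 → (cmp)
[1] flags=1000 VS?F → skip
[2] flags=1000 HI?F → skip
[3] flags=0011 → (cmp)
[4] flags=0011 CC?F → skip
[5] flags=0011 MI?F → skip
[6] flags=0010 → (cmp)
[7] flags=0010 EQ?F → skip
[8] flags=0010 CC?F → skip
[9] flags=0010 LE?F → skip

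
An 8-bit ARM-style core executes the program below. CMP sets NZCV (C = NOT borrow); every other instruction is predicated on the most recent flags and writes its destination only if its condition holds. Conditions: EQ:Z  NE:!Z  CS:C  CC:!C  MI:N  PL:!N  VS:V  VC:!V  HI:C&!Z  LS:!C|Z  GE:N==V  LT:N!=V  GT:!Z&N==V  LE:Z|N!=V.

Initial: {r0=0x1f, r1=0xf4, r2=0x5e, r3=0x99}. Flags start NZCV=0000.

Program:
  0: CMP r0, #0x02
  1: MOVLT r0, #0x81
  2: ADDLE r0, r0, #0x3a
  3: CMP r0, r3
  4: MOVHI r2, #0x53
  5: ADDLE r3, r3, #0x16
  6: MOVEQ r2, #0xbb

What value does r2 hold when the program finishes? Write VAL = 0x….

[0] flags=0010 → (cmp)
[1] flags=0010 LT?F → skip
[2] flags=0010 LE?F → skip
[3] flags=1001 → (cmp)
[4] flags=1001 HI?F → skip
[5] flags=1001 LE?F → skip
[6] flags=1001 EQ?F → skip

VAL = 0x5e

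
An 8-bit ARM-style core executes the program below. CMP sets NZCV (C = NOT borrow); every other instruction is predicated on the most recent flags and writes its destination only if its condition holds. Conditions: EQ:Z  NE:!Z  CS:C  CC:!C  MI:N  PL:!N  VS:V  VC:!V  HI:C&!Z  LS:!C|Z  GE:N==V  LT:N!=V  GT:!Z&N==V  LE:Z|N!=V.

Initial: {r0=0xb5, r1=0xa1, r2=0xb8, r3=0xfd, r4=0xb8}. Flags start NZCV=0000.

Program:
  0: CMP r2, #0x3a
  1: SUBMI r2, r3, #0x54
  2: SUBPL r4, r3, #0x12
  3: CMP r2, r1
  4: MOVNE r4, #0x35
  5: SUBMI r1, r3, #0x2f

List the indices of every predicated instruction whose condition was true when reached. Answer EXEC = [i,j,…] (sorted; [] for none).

EXEC = [2,4]

[0] flags=0011 → (cmp)
[1] flags=0011 MI?F → skip
[2] flags=0011 PL?T → r4=0xeb
[3] flags=0010 → (cmp)
[4] flags=0010 NE?T → r4=0x35
[5] flags=0010 MI?F → skip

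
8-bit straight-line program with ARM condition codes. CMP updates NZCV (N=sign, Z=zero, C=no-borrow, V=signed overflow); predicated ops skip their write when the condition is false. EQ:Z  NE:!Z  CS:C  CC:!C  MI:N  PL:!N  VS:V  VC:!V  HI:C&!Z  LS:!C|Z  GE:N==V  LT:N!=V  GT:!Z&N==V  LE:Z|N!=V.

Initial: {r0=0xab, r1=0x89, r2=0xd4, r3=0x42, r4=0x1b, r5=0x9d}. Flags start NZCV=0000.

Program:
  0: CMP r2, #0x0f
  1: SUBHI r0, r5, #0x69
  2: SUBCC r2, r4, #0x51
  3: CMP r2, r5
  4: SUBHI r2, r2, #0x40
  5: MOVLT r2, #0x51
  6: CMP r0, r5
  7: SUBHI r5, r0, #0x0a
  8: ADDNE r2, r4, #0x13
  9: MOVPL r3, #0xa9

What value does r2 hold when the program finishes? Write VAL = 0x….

VAL = 0x2e

0: ✓ CMP  NZCV=1010
1: ✓ SUBHI  r0←0x34
2: · SUBCC
3: ✓ CMP  NZCV=0010
4: ✓ SUBHI  r2←0x94
5: · MOVLT
6: ✓ CMP  NZCV=1001
7: · SUBHI
8: ✓ ADDNE  r2←0x2e
9: · MOVPL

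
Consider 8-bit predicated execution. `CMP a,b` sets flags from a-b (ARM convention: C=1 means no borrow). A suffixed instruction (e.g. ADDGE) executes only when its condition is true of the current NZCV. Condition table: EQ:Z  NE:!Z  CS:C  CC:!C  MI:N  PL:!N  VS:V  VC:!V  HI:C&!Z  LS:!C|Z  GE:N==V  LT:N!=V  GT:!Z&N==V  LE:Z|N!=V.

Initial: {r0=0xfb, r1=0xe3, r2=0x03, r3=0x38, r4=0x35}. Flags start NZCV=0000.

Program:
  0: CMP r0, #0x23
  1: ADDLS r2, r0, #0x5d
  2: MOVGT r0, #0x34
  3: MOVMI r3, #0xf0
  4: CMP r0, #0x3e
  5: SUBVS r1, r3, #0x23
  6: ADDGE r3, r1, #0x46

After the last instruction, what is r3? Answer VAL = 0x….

VAL = 0xf0

0: ✓ CMP  NZCV=1010
1: · ADDLS
2: · MOVGT
3: ✓ MOVMI  r3←0xf0
4: ✓ CMP  NZCV=1010
5: · SUBVS
6: · ADDGE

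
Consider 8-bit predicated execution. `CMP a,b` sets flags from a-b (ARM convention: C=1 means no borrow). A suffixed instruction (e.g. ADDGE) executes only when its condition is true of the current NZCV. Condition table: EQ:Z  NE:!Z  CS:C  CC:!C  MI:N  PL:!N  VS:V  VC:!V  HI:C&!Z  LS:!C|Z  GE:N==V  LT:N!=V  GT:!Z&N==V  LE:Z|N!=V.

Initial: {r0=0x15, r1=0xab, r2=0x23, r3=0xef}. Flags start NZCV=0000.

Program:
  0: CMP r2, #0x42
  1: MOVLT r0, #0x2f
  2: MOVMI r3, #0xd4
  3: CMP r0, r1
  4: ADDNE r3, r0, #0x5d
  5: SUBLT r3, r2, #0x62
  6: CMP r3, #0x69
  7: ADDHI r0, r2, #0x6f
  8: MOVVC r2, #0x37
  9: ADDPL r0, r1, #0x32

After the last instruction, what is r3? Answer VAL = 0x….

[0] flags=1000 → (cmp)
[1] flags=1000 LT?T → r0=0x2f
[2] flags=1000 MI?T → r3=0xd4
[3] flags=1001 → (cmp)
[4] flags=1001 NE?T → r3=0x8c
[5] flags=1001 LT?F → skip
[6] flags=0011 → (cmp)
[7] flags=0011 HI?T → r0=0x92
[8] flags=0011 VC?F → skip
[9] flags=0011 PL?T → r0=0xdd

VAL = 0x8c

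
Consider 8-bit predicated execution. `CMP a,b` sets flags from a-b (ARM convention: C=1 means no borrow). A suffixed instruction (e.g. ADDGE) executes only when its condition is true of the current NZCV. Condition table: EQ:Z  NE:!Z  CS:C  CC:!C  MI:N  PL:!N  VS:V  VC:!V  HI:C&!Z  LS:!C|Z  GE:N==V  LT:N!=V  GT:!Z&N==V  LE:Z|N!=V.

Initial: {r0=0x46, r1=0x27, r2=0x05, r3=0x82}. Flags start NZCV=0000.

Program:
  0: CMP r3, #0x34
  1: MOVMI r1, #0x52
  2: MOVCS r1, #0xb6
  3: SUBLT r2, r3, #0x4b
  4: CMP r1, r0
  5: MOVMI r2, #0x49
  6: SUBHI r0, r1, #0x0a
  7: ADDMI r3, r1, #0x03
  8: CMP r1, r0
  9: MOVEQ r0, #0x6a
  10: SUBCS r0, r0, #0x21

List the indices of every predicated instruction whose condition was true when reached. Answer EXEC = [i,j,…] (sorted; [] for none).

0: ✓ CMP  NZCV=0011
1: · MOVMI
2: ✓ MOVCS  r1←0xb6
3: ✓ SUBLT  r2←0x37
4: ✓ CMP  NZCV=0011
5: · MOVMI
6: ✓ SUBHI  r0←0xac
7: · ADDMI
8: ✓ CMP  NZCV=0010
9: · MOVEQ
10: ✓ SUBCS  r0←0x8b

EXEC = [2,3,6,10]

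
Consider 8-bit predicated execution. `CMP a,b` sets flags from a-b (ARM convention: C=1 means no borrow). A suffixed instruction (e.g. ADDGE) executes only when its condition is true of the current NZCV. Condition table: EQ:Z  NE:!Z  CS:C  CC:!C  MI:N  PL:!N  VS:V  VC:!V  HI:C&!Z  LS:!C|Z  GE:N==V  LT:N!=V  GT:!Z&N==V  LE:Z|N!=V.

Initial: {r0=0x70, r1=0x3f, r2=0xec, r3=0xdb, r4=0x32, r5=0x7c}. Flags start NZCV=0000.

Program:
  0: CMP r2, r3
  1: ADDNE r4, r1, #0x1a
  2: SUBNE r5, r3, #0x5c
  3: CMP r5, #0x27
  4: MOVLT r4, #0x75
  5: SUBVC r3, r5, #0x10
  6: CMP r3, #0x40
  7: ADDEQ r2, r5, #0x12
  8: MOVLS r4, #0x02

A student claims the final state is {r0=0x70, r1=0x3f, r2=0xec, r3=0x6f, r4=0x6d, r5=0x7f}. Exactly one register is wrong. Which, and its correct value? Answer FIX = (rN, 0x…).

FIX = (r4, 0x59)

0: ✓ CMP  NZCV=0010
1: ✓ ADDNE  r4←0x59
2: ✓ SUBNE  r5←0x7f
3: ✓ CMP  NZCV=0010
4: · MOVLT
5: ✓ SUBVC  r3←0x6f
6: ✓ CMP  NZCV=0010
7: · ADDEQ
8: · MOVLS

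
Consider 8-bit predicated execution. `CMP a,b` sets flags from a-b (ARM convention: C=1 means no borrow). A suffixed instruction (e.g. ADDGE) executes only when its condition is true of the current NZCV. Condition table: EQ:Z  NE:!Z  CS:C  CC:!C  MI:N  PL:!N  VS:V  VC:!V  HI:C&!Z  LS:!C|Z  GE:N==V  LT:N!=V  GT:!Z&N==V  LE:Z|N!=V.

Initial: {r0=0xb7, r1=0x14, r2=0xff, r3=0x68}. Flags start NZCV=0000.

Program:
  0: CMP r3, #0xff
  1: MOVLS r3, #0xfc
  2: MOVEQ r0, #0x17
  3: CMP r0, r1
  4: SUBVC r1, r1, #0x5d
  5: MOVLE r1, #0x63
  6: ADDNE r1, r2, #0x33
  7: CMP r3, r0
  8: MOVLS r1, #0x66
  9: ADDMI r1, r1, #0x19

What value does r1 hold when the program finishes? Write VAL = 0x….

VAL = 0x32

0: ✓ CMP  NZCV=0000
1: ✓ MOVLS  r3←0xfc
2: · MOVEQ
3: ✓ CMP  NZCV=1010
4: ✓ SUBVC  r1←0xb7
5: ✓ MOVLE  r1←0x63
6: ✓ ADDNE  r1←0x32
7: ✓ CMP  NZCV=0010
8: · MOVLS
9: · ADDMI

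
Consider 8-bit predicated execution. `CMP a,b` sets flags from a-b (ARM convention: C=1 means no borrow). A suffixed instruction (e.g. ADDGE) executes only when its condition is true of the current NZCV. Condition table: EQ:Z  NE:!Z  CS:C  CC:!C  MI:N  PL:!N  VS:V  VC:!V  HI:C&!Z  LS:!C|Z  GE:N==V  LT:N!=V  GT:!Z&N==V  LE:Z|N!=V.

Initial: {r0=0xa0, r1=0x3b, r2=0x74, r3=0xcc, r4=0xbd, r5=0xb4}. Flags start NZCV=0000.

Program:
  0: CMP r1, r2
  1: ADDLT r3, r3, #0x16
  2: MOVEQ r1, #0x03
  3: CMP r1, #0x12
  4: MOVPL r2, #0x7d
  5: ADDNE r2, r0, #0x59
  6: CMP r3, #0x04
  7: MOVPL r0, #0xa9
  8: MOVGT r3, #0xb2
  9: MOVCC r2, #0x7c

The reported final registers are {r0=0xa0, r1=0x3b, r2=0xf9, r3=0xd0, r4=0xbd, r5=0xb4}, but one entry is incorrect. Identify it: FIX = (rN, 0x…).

0: ✓ CMP  NZCV=1000
1: ✓ ADDLT  r3←0xe2
2: · MOVEQ
3: ✓ CMP  NZCV=0010
4: ✓ MOVPL  r2←0x7d
5: ✓ ADDNE  r2←0xf9
6: ✓ CMP  NZCV=1010
7: · MOVPL
8: · MOVGT
9: · MOVCC

FIX = (r3, 0xe2)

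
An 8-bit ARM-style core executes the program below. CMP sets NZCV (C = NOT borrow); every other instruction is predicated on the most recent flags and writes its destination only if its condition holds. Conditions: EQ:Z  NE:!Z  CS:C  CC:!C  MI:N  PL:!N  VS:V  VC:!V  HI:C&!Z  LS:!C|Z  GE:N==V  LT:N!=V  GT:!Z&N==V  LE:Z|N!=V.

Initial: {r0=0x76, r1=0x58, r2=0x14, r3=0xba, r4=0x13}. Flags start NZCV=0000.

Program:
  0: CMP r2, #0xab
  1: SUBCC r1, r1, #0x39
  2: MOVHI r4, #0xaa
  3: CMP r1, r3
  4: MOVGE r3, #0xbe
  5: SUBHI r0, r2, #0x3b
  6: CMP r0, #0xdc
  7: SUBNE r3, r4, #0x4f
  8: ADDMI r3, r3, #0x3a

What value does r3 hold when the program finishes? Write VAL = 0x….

VAL = 0xfe

[0] flags=0000 → (cmp)
[1] flags=0000 CC?T → r1=0x1f
[2] flags=0000 HI?F → skip
[3] flags=0000 → (cmp)
[4] flags=0000 GE?T → r3=0xbe
[5] flags=0000 HI?F → skip
[6] flags=1001 → (cmp)
[7] flags=1001 NE?T → r3=0xc4
[8] flags=1001 MI?T → r3=0xfe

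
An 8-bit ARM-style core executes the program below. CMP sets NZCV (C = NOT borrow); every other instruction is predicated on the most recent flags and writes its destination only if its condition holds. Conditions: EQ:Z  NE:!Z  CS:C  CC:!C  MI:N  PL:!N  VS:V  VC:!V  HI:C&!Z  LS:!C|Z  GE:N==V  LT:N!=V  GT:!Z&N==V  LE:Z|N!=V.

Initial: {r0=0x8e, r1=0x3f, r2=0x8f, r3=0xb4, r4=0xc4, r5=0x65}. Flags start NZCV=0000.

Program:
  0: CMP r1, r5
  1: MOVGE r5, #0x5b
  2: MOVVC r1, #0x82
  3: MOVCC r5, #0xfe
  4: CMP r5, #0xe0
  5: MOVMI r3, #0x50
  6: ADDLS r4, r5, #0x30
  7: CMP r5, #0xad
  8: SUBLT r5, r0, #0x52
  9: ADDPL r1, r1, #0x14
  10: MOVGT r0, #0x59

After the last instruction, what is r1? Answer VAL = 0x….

VAL = 0x96

[0] flags=1000 → (cmp)
[1] flags=1000 GE?F → skip
[2] flags=1000 VC?T → r1=0x82
[3] flags=1000 CC?T → r5=0xfe
[4] flags=0010 → (cmp)
[5] flags=0010 MI?F → skip
[6] flags=0010 LS?F → skip
[7] flags=0010 → (cmp)
[8] flags=0010 LT?F → skip
[9] flags=0010 PL?T → r1=0x96
[10] flags=0010 GT?T → r0=0x59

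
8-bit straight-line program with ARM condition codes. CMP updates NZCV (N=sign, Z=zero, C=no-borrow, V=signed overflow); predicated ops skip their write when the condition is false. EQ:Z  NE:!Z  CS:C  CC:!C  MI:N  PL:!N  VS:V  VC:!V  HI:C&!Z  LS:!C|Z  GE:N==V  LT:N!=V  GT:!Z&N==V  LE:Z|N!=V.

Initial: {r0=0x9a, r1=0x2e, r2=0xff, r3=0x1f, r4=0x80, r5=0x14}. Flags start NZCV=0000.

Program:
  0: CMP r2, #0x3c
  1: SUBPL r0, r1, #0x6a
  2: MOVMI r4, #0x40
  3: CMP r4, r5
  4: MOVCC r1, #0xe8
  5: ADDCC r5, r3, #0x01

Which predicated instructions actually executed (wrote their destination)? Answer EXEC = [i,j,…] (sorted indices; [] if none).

EXEC = [2]

[0] flags=1010 → (cmp)
[1] flags=1010 PL?F → skip
[2] flags=1010 MI?T → r4=0x40
[3] flags=0010 → (cmp)
[4] flags=0010 CC?F → skip
[5] flags=0010 CC?F → skip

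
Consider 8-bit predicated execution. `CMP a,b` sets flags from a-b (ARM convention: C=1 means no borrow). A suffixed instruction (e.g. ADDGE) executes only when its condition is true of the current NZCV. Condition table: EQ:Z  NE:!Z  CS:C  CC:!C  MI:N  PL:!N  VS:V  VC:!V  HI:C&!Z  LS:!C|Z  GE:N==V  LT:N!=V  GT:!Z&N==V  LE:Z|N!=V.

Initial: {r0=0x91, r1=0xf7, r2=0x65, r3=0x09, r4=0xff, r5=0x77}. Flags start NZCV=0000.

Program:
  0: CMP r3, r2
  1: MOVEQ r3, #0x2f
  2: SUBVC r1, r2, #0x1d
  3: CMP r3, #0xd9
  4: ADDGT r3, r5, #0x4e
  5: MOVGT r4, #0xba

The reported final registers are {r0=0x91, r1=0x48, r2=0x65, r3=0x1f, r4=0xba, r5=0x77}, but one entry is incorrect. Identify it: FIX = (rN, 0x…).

0: ✓ CMP  NZCV=1000
1: · MOVEQ
2: ✓ SUBVC  r1←0x48
3: ✓ CMP  NZCV=0000
4: ✓ ADDGT  r3←0xc5
5: ✓ MOVGT  r4←0xba

FIX = (r3, 0xc5)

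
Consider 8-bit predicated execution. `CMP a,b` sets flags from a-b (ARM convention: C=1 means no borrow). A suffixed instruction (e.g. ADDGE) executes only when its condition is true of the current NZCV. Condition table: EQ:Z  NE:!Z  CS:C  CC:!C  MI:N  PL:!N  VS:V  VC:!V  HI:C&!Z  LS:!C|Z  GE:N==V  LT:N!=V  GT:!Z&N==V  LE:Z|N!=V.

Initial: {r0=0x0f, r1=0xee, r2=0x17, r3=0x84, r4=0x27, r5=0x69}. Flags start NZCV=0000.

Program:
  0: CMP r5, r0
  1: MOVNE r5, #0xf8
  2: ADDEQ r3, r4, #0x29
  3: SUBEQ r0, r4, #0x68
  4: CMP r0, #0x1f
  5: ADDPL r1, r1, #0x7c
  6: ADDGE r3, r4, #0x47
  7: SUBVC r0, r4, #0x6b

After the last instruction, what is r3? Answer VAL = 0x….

0: ✓ CMP  NZCV=0010
1: ✓ MOVNE  r5←0xf8
2: · ADDEQ
3: · SUBEQ
4: ✓ CMP  NZCV=1000
5: · ADDPL
6: · ADDGE
7: ✓ SUBVC  r0←0xbc

VAL = 0x84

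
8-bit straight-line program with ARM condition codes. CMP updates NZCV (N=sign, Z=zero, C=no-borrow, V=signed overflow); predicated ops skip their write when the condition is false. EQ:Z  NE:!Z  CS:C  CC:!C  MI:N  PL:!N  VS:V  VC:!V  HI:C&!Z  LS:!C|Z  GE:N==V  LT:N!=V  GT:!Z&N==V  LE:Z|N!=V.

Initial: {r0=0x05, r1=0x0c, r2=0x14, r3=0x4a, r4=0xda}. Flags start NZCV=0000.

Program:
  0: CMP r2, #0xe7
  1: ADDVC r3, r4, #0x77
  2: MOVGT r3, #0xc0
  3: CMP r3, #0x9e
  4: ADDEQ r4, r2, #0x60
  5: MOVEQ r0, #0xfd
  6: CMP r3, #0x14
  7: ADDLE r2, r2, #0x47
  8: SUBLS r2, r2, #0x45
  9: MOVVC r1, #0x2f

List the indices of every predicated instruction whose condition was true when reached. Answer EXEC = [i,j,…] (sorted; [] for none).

EXEC = [1,2,7,9]

0: ✓ CMP  NZCV=0000
1: ✓ ADDVC  r3←0x51
2: ✓ MOVGT  r3←0xc0
3: ✓ CMP  NZCV=0010
4: · ADDEQ
5: · MOVEQ
6: ✓ CMP  NZCV=1010
7: ✓ ADDLE  r2←0x5b
8: · SUBLS
9: ✓ MOVVC  r1←0x2f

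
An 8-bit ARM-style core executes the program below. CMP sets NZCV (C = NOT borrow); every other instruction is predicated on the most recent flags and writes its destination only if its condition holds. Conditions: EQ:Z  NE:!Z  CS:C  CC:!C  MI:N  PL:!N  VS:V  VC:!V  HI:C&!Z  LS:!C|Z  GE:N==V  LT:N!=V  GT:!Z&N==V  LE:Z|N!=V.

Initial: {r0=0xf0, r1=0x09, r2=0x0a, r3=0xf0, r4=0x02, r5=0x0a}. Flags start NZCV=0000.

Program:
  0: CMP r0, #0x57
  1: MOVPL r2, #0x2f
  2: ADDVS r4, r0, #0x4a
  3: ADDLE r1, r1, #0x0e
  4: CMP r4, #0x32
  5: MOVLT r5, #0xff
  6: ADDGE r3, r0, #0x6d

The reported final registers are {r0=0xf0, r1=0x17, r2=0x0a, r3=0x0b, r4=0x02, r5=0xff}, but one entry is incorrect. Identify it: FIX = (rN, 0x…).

0: ✓ CMP  NZCV=1010
1: · MOVPL
2: · ADDVS
3: ✓ ADDLE  r1←0x17
4: ✓ CMP  NZCV=1000
5: ✓ MOVLT  r5←0xff
6: · ADDGE

FIX = (r3, 0xf0)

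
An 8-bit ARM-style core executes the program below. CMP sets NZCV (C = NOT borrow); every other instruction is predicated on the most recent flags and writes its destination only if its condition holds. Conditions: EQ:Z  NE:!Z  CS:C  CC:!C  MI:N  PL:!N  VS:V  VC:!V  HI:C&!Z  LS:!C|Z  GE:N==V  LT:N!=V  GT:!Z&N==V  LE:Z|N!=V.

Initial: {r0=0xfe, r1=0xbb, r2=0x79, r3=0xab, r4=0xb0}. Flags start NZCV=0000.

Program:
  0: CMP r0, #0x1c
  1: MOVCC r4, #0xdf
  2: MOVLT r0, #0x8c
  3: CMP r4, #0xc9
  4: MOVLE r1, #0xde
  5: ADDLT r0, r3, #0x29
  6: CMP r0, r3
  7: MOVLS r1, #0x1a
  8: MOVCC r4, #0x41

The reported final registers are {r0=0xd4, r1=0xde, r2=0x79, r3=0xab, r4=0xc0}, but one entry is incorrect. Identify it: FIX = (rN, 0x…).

[0] flags=1010 → (cmp)
[1] flags=1010 CC?F → skip
[2] flags=1010 LT?T → r0=0x8c
[3] flags=1000 → (cmp)
[4] flags=1000 LE?T → r1=0xde
[5] flags=1000 LT?T → r0=0xd4
[6] flags=0010 → (cmp)
[7] flags=0010 LS?F → skip
[8] flags=0010 CC?F → skip

FIX = (r4, 0xb0)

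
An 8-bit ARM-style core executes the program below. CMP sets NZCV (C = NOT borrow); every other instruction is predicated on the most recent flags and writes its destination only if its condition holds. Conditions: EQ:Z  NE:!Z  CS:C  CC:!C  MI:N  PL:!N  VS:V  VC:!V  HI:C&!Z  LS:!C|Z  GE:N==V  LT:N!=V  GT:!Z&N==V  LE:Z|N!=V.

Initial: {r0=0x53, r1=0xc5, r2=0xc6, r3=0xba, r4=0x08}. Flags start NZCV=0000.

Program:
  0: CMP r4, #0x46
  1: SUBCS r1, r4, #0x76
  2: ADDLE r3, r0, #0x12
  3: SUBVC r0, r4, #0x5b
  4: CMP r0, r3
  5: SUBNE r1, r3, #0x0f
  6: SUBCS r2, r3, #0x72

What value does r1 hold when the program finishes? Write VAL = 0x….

VAL = 0x56

0: ✓ CMP  NZCV=1000
1: · SUBCS
2: ✓ ADDLE  r3←0x65
3: ✓ SUBVC  r0←0xad
4: ✓ CMP  NZCV=0011
5: ✓ SUBNE  r1←0x56
6: ✓ SUBCS  r2←0xf3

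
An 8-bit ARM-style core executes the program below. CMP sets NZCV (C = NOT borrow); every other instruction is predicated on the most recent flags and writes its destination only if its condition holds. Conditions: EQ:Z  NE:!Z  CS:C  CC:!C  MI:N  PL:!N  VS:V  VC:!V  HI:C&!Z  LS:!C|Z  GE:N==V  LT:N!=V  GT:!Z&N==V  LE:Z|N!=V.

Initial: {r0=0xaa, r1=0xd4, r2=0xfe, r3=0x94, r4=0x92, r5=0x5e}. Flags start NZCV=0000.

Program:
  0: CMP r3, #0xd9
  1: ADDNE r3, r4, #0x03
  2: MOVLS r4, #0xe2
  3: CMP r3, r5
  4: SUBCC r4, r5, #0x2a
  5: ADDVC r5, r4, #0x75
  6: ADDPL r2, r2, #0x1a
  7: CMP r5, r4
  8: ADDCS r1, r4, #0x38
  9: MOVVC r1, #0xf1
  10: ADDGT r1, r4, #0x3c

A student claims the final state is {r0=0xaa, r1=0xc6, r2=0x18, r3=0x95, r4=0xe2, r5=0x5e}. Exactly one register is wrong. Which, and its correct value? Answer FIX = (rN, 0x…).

FIX = (r1, 0x1e)

0: ✓ CMP  NZCV=1000
1: ✓ ADDNE  r3←0x95
2: ✓ MOVLS  r4←0xe2
3: ✓ CMP  NZCV=0011
4: · SUBCC
5: · ADDVC
6: ✓ ADDPL  r2←0x18
7: ✓ CMP  NZCV=0000
8: · ADDCS
9: ✓ MOVVC  r1←0xf1
10: ✓ ADDGT  r1←0x1e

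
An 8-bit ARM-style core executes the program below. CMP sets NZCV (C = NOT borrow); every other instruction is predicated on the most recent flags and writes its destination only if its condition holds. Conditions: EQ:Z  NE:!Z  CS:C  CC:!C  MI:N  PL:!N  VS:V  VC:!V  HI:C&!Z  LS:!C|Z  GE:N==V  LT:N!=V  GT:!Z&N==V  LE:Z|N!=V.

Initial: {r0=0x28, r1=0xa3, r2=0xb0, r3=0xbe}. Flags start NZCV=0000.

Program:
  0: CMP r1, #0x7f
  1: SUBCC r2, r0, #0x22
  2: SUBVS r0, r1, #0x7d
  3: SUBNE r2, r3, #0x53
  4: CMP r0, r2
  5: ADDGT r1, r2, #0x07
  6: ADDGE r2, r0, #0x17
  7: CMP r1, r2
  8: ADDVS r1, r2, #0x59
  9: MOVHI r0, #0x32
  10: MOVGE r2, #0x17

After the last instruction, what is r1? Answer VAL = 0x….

VAL = 0xc4

[0] flags=0011 → (cmp)
[1] flags=0011 CC?F → skip
[2] flags=0011 VS?T → r0=0x26
[3] flags=0011 NE?T → r2=0x6b
[4] flags=1000 → (cmp)
[5] flags=1000 GT?F → skip
[6] flags=1000 GE?F → skip
[7] flags=0011 → (cmp)
[8] flags=0011 VS?T → r1=0xc4
[9] flags=0011 HI?T → r0=0x32
[10] flags=0011 GE?F → skip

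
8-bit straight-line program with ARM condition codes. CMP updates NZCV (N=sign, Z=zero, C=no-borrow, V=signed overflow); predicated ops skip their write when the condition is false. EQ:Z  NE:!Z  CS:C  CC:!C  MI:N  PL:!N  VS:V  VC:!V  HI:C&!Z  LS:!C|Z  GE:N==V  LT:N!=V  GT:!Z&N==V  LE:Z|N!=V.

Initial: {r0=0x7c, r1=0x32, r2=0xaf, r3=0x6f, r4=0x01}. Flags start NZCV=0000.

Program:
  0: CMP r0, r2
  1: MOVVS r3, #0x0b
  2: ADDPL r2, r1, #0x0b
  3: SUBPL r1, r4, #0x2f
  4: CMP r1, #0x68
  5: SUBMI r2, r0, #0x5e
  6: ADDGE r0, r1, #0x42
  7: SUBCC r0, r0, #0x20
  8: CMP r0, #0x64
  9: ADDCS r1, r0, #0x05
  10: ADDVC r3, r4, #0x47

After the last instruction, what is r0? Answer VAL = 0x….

VAL = 0x5c

0: ✓ CMP  NZCV=1001
1: ✓ MOVVS  r3←0x0b
2: · ADDPL
3: · SUBPL
4: ✓ CMP  NZCV=1000
5: ✓ SUBMI  r2←0x1e
6: · ADDGE
7: ✓ SUBCC  r0←0x5c
8: ✓ CMP  NZCV=1000
9: · ADDCS
10: ✓ ADDVC  r3←0x48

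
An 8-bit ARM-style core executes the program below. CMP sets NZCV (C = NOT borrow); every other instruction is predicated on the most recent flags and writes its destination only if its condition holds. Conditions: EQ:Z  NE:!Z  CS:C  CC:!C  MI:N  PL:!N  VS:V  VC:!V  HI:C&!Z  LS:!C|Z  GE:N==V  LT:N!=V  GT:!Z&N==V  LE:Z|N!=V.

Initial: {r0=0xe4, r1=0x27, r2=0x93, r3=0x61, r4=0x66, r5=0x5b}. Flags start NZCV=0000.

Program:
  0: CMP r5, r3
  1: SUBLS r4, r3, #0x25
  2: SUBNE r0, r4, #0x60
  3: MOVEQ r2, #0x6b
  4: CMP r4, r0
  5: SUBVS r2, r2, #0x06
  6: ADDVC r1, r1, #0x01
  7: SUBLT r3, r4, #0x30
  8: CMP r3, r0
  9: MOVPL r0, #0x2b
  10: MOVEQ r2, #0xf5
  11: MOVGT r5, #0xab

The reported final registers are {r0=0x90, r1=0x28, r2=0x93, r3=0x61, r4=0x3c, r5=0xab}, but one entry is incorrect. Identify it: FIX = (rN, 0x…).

FIX = (r0, 0xdc)

[0] flags=1000 → (cmp)
[1] flags=1000 LS?T → r4=0x3c
[2] flags=1000 NE?T → r0=0xdc
[3] flags=1000 EQ?F → skip
[4] flags=0000 → (cmp)
[5] flags=0000 VS?F → skip
[6] flags=0000 VC?T → r1=0x28
[7] flags=0000 LT?F → skip
[8] flags=1001 → (cmp)
[9] flags=1001 PL?F → skip
[10] flags=1001 EQ?F → skip
[11] flags=1001 GT?T → r5=0xab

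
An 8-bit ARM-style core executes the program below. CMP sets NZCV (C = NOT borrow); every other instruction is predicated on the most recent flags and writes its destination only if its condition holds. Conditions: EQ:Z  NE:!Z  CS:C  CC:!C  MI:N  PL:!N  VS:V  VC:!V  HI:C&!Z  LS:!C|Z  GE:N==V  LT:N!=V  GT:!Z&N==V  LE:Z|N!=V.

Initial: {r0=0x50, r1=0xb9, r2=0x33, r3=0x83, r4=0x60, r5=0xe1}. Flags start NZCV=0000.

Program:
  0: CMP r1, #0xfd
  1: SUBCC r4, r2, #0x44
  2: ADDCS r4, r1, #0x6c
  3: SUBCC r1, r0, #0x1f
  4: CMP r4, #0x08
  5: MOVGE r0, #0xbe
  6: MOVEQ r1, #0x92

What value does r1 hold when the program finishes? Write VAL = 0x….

[0] flags=1000 → (cmp)
[1] flags=1000 CC?T → r4=0xef
[2] flags=1000 CS?F → skip
[3] flags=1000 CC?T → r1=0x31
[4] flags=1010 → (cmp)
[5] flags=1010 GE?F → skip
[6] flags=1010 EQ?F → skip

VAL = 0x31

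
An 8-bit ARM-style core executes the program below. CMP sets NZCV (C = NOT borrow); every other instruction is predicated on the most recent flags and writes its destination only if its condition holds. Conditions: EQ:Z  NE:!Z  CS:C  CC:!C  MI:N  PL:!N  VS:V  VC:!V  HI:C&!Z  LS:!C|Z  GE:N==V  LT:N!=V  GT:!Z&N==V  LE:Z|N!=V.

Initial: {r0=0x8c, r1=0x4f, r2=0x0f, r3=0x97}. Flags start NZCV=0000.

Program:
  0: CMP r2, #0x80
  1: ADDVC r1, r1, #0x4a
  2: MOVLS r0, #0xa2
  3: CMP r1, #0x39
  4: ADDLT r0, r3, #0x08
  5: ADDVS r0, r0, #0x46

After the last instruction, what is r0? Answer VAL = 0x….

[0] flags=1001 → (cmp)
[1] flags=1001 VC?F → skip
[2] flags=1001 LS?T → r0=0xa2
[3] flags=0010 → (cmp)
[4] flags=0010 LT?F → skip
[5] flags=0010 VS?F → skip

VAL = 0xa2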